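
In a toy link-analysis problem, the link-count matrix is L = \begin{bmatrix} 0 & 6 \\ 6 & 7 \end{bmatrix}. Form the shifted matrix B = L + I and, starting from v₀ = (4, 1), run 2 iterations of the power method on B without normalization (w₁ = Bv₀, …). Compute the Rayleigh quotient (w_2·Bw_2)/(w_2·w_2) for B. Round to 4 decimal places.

B = L + I has rows (1, 6); (6, 8)
w1 = Bv₀ = (1·4 + 6·1; 6·4 + 8·1) = (10, 32)
w2 = Bw1 = (1·10 + 6·32; 6·10 + 8·32) = (202, 316)
Bw2 = (2098, 3740)
w2·Bw2 = 1605636; w2·w2 = 140660; μ ≈ 1605636/140660 = 11.4150

11.4150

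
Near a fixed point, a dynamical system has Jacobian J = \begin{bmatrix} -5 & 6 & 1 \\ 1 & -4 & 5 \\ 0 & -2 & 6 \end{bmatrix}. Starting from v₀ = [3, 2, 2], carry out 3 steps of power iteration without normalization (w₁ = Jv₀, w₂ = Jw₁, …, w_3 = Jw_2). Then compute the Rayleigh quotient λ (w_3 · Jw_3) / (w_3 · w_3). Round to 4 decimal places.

w1 = Jv₀ = ((-5)·3 + 6·2 + 1·2; 1·3 + (-4)·2 + 5·2; 0·3 + (-2)·2 + 6·2) = (-1, 5, 8)
w2 = Jw1 = ((-5)·(-1) + 6·5 + 1·8; 1·(-1) + (-4)·5 + 5·8; 0·(-1) + (-2)·5 + 6·8) = (43, 19, 38)
w3 = Jw2 = (-63, 157, 190)
Jw3 = (1447, 259, 826)
w3·Jw3 = (-63)·1447 + 157·259 + 190·826 = 106442; w3·w3 = (-63)·(-63) + 157·157 + 190·190 = 64718
λ ≈ 106442/64718 = 1.6447

λ ≈ 1.6447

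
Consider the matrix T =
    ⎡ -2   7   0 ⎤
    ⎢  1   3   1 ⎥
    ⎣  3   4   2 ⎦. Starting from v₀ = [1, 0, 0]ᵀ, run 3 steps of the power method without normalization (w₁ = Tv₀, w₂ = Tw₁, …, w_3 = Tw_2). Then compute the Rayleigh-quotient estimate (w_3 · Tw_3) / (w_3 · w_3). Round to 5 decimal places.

w1 = Tv₀ = ((-2)·1 + 7·0 + 0·0; 1·1 + 3·0 + 1·0; 3·1 + 4·0 + 2·0) = (-2, 1, 3)
w2 = Tw1 = ((-2)·(-2) + 7·1 + 0·3; 1·(-2) + 3·1 + 1·3; 3·(-2) + 4·1 + 2·3) = (11, 4, 4)
w3 = Tw2 = (6, 27, 57)
Tw3 = (177, 144, 240)
w3·Tw3 = 6·177 + 27·144 + 57·240 = 18630; w3·w3 = 6·6 + 27·27 + 57·57 = 4014
λ ≈ 18630/4014 = 4.64126

4.64126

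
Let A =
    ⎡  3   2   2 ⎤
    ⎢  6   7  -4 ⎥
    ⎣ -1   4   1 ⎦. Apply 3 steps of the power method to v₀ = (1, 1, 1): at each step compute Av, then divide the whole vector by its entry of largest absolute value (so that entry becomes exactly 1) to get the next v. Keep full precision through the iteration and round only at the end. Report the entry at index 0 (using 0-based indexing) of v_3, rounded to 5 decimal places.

Av0 = (7.000000, 9.000000, 4.000000); divide by 9.000000 → v1 = (0.777778, 1.000000, 0.444444)
Av1 = (5.222222, 9.888889, 3.666667); divide by 9.888889 → v2 = (0.528090, 1.000000, 0.370787)
Av2 = (4.325843, 8.685393, 3.842697); divide by 8.685393 → v3 = (0.498060, 1.000000, 0.442432)
Requested entry of v3: 385/773 = 0.49806

0.49806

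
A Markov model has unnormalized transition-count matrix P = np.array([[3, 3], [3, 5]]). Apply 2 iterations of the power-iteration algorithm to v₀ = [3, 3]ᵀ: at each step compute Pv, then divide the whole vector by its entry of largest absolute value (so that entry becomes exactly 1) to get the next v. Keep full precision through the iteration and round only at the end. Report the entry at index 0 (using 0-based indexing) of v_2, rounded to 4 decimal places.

0.7241

Pv0 = (18.00000, 24.00000); divide by 24.00000 → v1 = (0.75000, 1.00000)
Pv1 = (5.25000, 7.25000); divide by 7.25000 → v2 = (0.72414, 1.00000)
Requested entry of v2: 126/174 = 0.7241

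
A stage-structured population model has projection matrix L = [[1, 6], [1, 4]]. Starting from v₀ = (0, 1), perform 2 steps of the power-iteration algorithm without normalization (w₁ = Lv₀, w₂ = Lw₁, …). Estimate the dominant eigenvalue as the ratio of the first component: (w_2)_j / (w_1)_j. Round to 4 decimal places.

5.0000

w1 = Lv₀ = (1·0 + 6·1; 1·0 + 4·1) = (6, 4)
w2 = Lw1 = (1·6 + 6·4; 1·6 + 4·4) = (30, 22)
Ratio at component: 30 / 6 = 5.0000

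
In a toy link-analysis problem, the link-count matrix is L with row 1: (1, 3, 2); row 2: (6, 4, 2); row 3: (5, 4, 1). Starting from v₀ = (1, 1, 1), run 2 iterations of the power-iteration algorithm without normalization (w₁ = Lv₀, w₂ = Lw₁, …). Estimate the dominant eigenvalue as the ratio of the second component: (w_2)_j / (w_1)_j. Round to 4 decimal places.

w1 = Lv₀ = (1·1 + 3·1 + 2·1; 6·1 + 4·1 + 2·1; 5·1 + 4·1 + 1·1) = (6, 12, 10)
w2 = Lw1 = (1·6 + 3·12 + 2·10; 6·6 + 4·12 + 2·10; 5·6 + 4·12 + 1·10) = (62, 104, 88)
Ratio at component: 104 / 12 = 8.6667

8.6667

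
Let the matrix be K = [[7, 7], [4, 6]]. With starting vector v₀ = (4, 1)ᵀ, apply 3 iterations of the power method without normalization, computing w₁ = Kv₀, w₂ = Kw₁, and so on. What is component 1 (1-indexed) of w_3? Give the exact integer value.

4697

w1 = Kv₀ = (7·4 + 7·1; 4·4 + 6·1) = (35, 22)
w2 = Kw1 = (7·35 + 7·22; 4·35 + 6·22) = (399, 272)
w3 = Kw2 = (4697, 3228)
The requested component of w3 is 4697.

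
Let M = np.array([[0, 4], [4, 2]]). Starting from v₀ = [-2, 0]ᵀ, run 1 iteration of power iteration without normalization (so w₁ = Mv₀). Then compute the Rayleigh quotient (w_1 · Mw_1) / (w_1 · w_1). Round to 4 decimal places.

2.0000

w1 = Mv₀ = (0, -8)
Mw1 = (-32, -16)
w1·Mw1 = 0·(-32) + (-8)·(-16) = 128; w1·w1 = 0·0 + (-8)·(-8) = 64
λ ≈ 128/64 = 2.0000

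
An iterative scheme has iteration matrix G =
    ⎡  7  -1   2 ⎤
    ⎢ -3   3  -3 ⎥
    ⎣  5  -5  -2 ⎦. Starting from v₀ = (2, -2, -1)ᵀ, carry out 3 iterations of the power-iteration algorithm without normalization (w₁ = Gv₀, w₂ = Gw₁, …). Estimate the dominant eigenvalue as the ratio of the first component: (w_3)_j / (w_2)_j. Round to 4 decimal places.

w1 = Gv₀ = (7·2 + (-1)·(-2) + 2·(-1); (-3)·2 + 3·(-2) + (-3)·(-1); 5·2 + (-5)·(-2) + (-2)·(-1)) = (14, -9, 22)
w2 = Gw1 = (7·14 + (-1)·(-9) + 2·22; (-3)·14 + 3·(-9) + (-3)·22; 5·14 + (-5)·(-9) + (-2)·22) = (151, -135, 71)
w3 = Gw2 = (1334, -1071, 1288)
Ratio at component: 1334 / 151 = 8.8344

8.8344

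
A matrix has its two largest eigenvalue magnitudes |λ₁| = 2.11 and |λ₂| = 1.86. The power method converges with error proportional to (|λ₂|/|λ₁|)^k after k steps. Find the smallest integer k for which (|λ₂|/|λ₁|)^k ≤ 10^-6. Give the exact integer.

|λ₂/λ₁| = 1.86/2.11 = 0.88152
Need k ≥ ln(10^-6) / ln(0.88152) = -13.8155 / -0.1261 ≈ 109.550
Smallest integer k satisfying the bound: 110

110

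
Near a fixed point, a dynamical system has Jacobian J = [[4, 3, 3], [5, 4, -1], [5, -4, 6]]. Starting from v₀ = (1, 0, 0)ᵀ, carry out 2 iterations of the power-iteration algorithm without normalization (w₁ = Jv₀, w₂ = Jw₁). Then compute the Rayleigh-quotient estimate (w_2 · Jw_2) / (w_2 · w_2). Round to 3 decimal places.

w1 = Jv₀ = (4·1 + 3·0 + 3·0; 5·1 + 4·0 + (-1)·0; 5·1 + (-4)·0 + 6·0) = (4, 5, 5)
w2 = Jw1 = (4·4 + 3·5 + 3·5; 5·4 + 4·5 + (-1)·5; 5·4 + (-4)·5 + 6·5) = (46, 35, 30)
Jw2 = (379, 340, 270)
w2·Jw2 = 46·379 + 35·340 + 30·270 = 37434; w2·w2 = 46·46 + 35·35 + 30·30 = 4241
λ ≈ 37434/4241 = 8.827

8.827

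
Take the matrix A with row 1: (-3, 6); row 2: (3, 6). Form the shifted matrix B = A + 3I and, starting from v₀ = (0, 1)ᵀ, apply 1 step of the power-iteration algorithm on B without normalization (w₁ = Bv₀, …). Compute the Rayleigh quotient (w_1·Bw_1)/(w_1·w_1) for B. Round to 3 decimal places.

B = A + 3I has rows (0, 6); (3, 9)
w1 = Bv₀ = (0·0 + 6·1; 3·0 + 9·1) = (6, 9)
Bw1 = (54, 99)
w1·Bw1 = 1215; w1·w1 = 117; μ ≈ 1215/117 = 10.385

10.385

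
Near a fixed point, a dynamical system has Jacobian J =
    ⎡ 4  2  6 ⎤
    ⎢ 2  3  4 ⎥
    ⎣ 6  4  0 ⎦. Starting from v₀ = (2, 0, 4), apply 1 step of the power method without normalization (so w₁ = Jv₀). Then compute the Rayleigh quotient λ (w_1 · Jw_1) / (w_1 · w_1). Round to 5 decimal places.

w1 = Jv₀ = (4·2 + 2·0 + 6·4; 2·2 + 3·0 + 4·4; 6·2 + 4·0 + 0·4) = (32, 20, 12)
Jw1 = (240, 172, 272)
w1·Jw1 = 32·240 + 20·172 + 12·272 = 14384; w1·w1 = 32·32 + 20·20 + 12·12 = 1568
λ ≈ 14384/1568 = 9.17347

λ ≈ 9.17347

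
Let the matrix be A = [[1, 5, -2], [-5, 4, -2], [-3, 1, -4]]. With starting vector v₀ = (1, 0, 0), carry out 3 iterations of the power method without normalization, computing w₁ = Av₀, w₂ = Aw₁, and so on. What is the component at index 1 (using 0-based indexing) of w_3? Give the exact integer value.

w1 = Av₀ = (1, -5, -3)
w2 = Aw1 = (-18, -19, 4)
w3 = Aw2 = (-121, 6, 19)
The requested component of w3 is 6.

6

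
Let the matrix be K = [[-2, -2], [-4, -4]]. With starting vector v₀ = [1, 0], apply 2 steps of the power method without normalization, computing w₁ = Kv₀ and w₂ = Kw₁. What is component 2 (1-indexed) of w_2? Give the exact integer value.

w1 = Kv₀ = ((-2)·1 + (-2)·0; (-4)·1 + (-4)·0) = (-2, -4)
w2 = Kw1 = ((-2)·(-2) + (-2)·(-4); (-4)·(-2) + (-4)·(-4)) = (12, 24)
The requested component of w2 is 24.

24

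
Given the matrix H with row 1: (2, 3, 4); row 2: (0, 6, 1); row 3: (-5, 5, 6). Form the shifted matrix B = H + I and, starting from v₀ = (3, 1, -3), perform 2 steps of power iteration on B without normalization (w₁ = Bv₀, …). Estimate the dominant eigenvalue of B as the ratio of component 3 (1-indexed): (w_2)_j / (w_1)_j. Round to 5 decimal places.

B = H + I has rows (3, 3, 4); (0, 7, 1); (-5, 5, 7)
w1 = Bv₀ = (3·3 + 3·1 + 4·(-3); 0·3 + 7·1 + 1·(-3); (-5)·3 + 5·1 + 7·(-3)) = (0, 4, -31)
w2 = Bw1 = (3·0 + 3·4 + 4·(-31); 0·0 + 7·4 + 1·(-31); (-5)·0 + 5·4 + 7·(-31)) = (-112, -3, -197)
Ratio: -197/-31 = 6.35484

μ ≈ 6.35484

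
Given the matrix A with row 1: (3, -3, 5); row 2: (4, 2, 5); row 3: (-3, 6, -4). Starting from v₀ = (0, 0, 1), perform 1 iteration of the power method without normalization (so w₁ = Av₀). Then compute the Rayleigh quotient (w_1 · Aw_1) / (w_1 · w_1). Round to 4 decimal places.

-2.6364

w1 = Av₀ = (5, 5, -4)
Aw1 = (-20, 10, 31)
w1·Aw1 = 5·(-20) + 5·10 + (-4)·31 = -174; w1·w1 = 5·5 + 5·5 + (-4)·(-4) = 66
λ ≈ -174/66 = -2.6364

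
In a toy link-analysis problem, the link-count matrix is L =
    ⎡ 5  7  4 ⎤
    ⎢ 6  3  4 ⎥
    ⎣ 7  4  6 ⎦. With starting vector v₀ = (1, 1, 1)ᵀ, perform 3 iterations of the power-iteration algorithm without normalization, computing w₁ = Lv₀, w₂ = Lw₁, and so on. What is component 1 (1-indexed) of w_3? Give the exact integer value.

w1 = Lv₀ = (5·1 + 7·1 + 4·1; 6·1 + 3·1 + 4·1; 7·1 + 4·1 + 6·1) = (16, 13, 17)
w2 = Lw1 = (5·16 + 7·13 + 4·17; 6·16 + 3·13 + 4·17; 7·16 + 4·13 + 6·17) = (239, 203, 266)
w3 = Lw2 = (3680, 3107, 4081)
The requested component of w3 is 3680.

3680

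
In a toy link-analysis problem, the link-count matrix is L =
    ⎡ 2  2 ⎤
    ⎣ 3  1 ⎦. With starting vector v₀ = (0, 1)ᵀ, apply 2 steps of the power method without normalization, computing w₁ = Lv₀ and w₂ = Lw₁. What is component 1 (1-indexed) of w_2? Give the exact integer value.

w1 = Lv₀ = (2·0 + 2·1; 3·0 + 1·1) = (2, 1)
w2 = Lw1 = (2·2 + 2·1; 3·2 + 1·1) = (6, 7)
The requested component of w2 is 6.

6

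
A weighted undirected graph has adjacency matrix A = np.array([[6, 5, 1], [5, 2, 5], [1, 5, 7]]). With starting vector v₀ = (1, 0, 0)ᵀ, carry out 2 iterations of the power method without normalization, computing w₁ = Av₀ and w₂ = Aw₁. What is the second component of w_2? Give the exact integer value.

w1 = Av₀ = (6, 5, 1)
w2 = Aw1 = (62, 45, 38)
The requested component of w2 is 45.

45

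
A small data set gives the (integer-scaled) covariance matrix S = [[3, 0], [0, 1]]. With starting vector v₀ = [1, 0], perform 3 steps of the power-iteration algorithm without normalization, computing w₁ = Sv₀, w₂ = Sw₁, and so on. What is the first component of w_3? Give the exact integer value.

27

w1 = Sv₀ = (3·1 + 0·0; 0·1 + 1·0) = (3, 0)
w2 = Sw1 = (3·3 + 0·0; 0·3 + 1·0) = (9, 0)
w3 = Sw2 = (27, 0)
The requested component of w3 is 27.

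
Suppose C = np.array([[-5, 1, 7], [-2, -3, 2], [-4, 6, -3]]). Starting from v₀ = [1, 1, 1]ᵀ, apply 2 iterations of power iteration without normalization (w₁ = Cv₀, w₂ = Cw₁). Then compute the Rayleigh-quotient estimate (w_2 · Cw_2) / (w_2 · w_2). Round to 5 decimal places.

w1 = Cv₀ = (3, -3, -1)
w2 = Cw1 = (-25, 1, -27)
Cw2 = (-63, -7, 187)
w2·Cw2 = (-25)·(-63) + 1·(-7) + (-27)·187 = -3481; w2·w2 = (-25)·(-25) + 1·1 + (-27)·(-27) = 1355
λ ≈ -3481/1355 = -2.56900

-2.56900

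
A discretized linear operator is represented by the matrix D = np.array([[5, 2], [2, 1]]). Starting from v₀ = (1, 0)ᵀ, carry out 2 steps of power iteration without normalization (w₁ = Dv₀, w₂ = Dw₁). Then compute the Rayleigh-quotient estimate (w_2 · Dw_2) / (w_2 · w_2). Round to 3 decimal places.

5.828

w1 = Dv₀ = (5·1 + 2·0; 2·1 + 1·0) = (5, 2)
w2 = Dw1 = (5·5 + 2·2; 2·5 + 1·2) = (29, 12)
Dw2 = (169, 70)
w2·Dw2 = 29·169 + 12·70 = 5741; w2·w2 = 29·29 + 12·12 = 985
λ ≈ 5741/985 = 5.828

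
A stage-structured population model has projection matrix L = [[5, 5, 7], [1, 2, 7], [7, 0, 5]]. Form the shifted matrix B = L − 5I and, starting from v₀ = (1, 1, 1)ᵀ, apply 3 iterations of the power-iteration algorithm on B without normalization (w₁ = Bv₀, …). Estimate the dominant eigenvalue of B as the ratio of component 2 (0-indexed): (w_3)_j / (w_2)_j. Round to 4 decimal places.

B = L − 5I has rows (0, 5, 7); (1, -3, 7); (7, 0, 0)
w1 = Bv₀ = (0·1 + 5·1 + 7·1; 1·1 + (-3)·1 + 7·1; 7·1 + 0·1 + 0·1) = (12, 5, 7)
w2 = Bw1 = (0·12 + 5·5 + 7·7; 1·12 + (-3)·5 + 7·7; 7·12 + 0·5 + 0·7) = (74, 46, 84)
w3 = Bw2 = (818, 524, 518)
Ratio: 518/84 = 6.1667

μ ≈ 6.1667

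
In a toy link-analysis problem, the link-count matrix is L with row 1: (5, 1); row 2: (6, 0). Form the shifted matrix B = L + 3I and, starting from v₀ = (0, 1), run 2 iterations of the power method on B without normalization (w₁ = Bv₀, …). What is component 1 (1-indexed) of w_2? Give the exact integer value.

11

B = L + 3I has rows (8, 1); (6, 3)
w1 = Bv₀ = (8·0 + 1·1; 6·0 + 3·1) = (1, 3)
w2 = Bw1 = (8·1 + 1·3; 6·1 + 3·3) = (11, 15)
Requested component of w2: 11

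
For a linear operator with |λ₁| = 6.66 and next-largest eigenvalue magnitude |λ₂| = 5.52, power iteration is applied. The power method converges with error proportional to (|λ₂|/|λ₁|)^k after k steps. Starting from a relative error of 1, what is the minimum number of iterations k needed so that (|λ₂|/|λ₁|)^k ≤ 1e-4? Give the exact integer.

50

|λ₂/λ₁| = 5.52/6.66 = 0.82883
Need k ≥ ln(1e-4) / ln(0.82883) = -9.2103 / -0.1877 ≈ 49.059
Smallest integer k satisfying the bound: 50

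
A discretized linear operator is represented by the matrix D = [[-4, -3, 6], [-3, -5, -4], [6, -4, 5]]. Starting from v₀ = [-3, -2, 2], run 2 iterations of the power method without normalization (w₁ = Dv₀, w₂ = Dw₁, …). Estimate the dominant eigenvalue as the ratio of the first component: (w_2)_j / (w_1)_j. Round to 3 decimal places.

-5.100

w1 = Dv₀ = ((-4)·(-3) + (-3)·(-2) + 6·2; (-3)·(-3) + (-5)·(-2) + (-4)·2; 6·(-3) + (-4)·(-2) + 5·2) = (30, 11, 0)
w2 = Dw1 = ((-4)·30 + (-3)·11 + 6·0; (-3)·30 + (-5)·11 + (-4)·0; 6·30 + (-4)·11 + 5·0) = (-153, -145, 136)
Ratio at component: -153 / 30 = -5.100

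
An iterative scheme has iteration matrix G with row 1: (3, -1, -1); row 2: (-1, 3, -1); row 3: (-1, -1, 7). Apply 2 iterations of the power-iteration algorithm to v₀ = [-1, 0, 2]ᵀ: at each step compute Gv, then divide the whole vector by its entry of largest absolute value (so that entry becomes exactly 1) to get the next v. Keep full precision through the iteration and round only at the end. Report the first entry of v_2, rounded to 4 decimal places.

-0.2613

Gv0 = (-5.00000, -1.00000, 15.00000); divide by 15.00000 → v1 = (-0.33333, -0.06667, 1.00000)
Gv1 = (-1.93333, -0.86667, 7.40000); divide by 7.40000 → v2 = (-0.26126, -0.11712, 1.00000)
Requested entry of v2: -29/111 = -0.2613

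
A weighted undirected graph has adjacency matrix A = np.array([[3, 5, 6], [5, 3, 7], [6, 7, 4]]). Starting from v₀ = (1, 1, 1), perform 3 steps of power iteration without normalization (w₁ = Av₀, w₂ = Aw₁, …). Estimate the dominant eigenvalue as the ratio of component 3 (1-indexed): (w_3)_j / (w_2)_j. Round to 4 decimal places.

w1 = Av₀ = (3·1 + 5·1 + 6·1; 5·1 + 3·1 + 7·1; 6·1 + 7·1 + 4·1) = (14, 15, 17)
w2 = Aw1 = (3·14 + 5·15 + 6·17; 5·14 + 3·15 + 7·17; 6·14 + 7·15 + 4·17) = (219, 234, 257)
w3 = Aw2 = (3369, 3596, 3980)
Ratio at component: 3980 / 257 = 15.4864

λ ≈ 15.4864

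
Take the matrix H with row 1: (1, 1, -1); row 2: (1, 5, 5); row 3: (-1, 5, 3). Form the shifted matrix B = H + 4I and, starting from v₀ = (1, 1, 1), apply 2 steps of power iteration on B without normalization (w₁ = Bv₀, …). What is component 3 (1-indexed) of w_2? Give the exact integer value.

147

B = H + 4I has rows (5, 1, -1); (1, 9, 5); (-1, 5, 7)
w1 = Bv₀ = (5·1 + 1·1 + (-1)·1; 1·1 + 9·1 + 5·1; (-1)·1 + 5·1 + 7·1) = (5, 15, 11)
w2 = Bw1 = (5·5 + 1·15 + (-1)·11; 1·5 + 9·15 + 5·11; (-1)·5 + 5·15 + 7·11) = (29, 195, 147)
Requested component of w2: 147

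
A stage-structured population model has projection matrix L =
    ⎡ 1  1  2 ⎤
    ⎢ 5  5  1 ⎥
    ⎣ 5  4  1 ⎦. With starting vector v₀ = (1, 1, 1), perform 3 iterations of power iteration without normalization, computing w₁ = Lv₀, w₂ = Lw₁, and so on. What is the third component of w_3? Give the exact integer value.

589

w1 = Lv₀ = (1·1 + 1·1 + 2·1; 5·1 + 5·1 + 1·1; 5·1 + 4·1 + 1·1) = (4, 11, 10)
w2 = Lw1 = (1·4 + 1·11 + 2·10; 5·4 + 5·11 + 1·10; 5·4 + 4·11 + 1·10) = (35, 85, 74)
w3 = Lw2 = (268, 674, 589)
The requested component of w3 is 589.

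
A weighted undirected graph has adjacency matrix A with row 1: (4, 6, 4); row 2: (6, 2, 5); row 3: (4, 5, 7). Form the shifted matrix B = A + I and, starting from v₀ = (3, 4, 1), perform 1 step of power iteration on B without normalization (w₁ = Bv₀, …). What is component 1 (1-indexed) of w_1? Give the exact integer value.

43

B = A + I has rows (5, 6, 4); (6, 3, 5); (4, 5, 8)
w1 = Bv₀ = (5·3 + 6·4 + 4·1; 6·3 + 3·4 + 5·1; 4·3 + 5·4 + 8·1) = (43, 35, 40)
Requested component of w1: 43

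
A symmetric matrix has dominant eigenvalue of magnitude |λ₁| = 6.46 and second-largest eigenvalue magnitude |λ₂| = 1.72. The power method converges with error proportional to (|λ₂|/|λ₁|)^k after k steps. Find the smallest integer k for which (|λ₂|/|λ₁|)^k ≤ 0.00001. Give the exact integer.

|λ₂/λ₁| = 1.72/6.46 = 0.26625
Need k ≥ ln(0.00001) / ln(0.26625) = -11.5129 / -1.3233 ≈ 8.700
Smallest integer k satisfying the bound: 9

9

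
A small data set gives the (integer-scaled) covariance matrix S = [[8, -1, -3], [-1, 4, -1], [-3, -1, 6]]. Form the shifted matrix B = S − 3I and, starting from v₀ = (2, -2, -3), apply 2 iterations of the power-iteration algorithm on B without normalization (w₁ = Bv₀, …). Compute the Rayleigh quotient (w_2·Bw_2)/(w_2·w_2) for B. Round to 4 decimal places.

μ ≈ 7.1700

B = S − 3I has rows (5, -1, -3); (-1, 1, -1); (-3, -1, 3)
w1 = Bv₀ = (21, -1, -13)
w2 = Bw1 = (145, -9, -101)
Bw2 = (1037, -53, -729)
w2·Bw2 = 224471; w2·w2 = 31307; μ ≈ 224471/31307 = 7.1700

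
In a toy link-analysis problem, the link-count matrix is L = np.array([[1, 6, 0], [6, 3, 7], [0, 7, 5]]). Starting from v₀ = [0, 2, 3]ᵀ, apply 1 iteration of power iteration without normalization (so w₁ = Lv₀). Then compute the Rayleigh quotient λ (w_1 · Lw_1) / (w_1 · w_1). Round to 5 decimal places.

w1 = Lv₀ = (12, 27, 29)
Lw1 = (174, 356, 334)
w1·Lw1 = 12·174 + 27·356 + 29·334 = 21386; w1·w1 = 12·12 + 27·27 + 29·29 = 1714
λ ≈ 21386/1714 = 12.47725

λ ≈ 12.47725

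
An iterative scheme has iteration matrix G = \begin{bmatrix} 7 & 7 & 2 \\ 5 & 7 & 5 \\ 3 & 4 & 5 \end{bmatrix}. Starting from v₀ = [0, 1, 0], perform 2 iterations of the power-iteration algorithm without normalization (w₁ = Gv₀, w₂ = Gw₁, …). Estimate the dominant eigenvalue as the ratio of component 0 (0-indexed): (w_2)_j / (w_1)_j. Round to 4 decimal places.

w1 = Gv₀ = (7, 7, 4)
w2 = Gw1 = (106, 104, 69)
Ratio at component: 106 / 7 = 15.1429

λ ≈ 15.1429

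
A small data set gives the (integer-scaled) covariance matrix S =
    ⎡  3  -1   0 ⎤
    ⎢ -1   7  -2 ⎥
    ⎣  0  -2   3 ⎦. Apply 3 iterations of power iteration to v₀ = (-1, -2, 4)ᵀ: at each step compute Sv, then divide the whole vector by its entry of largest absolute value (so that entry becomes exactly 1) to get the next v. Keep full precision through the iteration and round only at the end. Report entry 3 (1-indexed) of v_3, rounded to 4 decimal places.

-0.4335

Sv0 = (-1.00000, -21.00000, 16.00000); divide by -21.00000 → v1 = (0.04762, 1.00000, -0.76190)
Sv1 = (-0.85714, 8.47619, -4.28571); divide by 8.47619 → v2 = (-0.10112, 1.00000, -0.50562)
Sv2 = (-1.30337, 8.11236, -3.51685); divide by 8.11236 → v3 = (-0.16066, 1.00000, -0.43352)
Requested entry of v3: 626/-1444 = -0.4335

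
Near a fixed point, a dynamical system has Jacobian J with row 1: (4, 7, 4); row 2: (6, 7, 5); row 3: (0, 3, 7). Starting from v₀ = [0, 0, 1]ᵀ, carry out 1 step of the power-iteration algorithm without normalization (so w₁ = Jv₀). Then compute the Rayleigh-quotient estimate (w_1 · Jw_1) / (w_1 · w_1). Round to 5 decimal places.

λ ≈ 13.71111

w1 = Jv₀ = (4·0 + 7·0 + 4·1; 6·0 + 7·0 + 5·1; 0·0 + 3·0 + 7·1) = (4, 5, 7)
Jw1 = (79, 94, 64)
w1·Jw1 = 4·79 + 5·94 + 7·64 = 1234; w1·w1 = 4·4 + 5·5 + 7·7 = 90
λ ≈ 1234/90 = 13.71111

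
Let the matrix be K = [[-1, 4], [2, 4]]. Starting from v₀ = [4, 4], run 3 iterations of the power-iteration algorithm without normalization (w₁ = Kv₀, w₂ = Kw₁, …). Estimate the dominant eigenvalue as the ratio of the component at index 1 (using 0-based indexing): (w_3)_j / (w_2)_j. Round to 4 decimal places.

λ ≈ 5.4000

w1 = Kv₀ = (12, 24)
w2 = Kw1 = (84, 120)
w3 = Kw2 = (396, 648)
Ratio at component: 648 / 120 = 5.4000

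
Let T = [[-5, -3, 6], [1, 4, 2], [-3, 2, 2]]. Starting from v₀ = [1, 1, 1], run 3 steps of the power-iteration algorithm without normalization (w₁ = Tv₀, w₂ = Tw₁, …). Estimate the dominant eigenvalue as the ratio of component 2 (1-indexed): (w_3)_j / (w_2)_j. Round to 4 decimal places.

λ ≈ 5.3929

w1 = Tv₀ = (-2, 7, 1)
w2 = Tw1 = (-5, 28, 22)
w3 = Tw2 = (73, 151, 115)
Ratio at component: 151 / 28 = 5.3929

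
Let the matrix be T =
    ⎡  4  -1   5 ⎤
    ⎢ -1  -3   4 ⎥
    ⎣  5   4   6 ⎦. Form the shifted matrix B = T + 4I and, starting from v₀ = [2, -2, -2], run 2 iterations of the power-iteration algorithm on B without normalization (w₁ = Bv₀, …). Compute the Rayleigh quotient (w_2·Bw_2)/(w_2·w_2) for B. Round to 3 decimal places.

B = T + 4I has rows (8, -1, 5); (-1, 1, 4); (5, 4, 10)
w1 = Bv₀ = (8·2 + (-1)·(-2) + 5·(-2); (-1)·2 + 1·(-2) + 4·(-2); 5·2 + 4·(-2) + 10·(-2)) = (8, -12, -18)
w2 = Bw1 = (8·8 + (-1)·(-12) + 5·(-18); (-1)·8 + 1·(-12) + 4·(-18); 5·8 + 4·(-12) + 10·(-18)) = (-14, -92, -188)
Bw2 = (-960, -830, -2318)
w2·Bw2 = 525584; w2·w2 = 44004; μ ≈ 525584/44004 = 11.944

11.944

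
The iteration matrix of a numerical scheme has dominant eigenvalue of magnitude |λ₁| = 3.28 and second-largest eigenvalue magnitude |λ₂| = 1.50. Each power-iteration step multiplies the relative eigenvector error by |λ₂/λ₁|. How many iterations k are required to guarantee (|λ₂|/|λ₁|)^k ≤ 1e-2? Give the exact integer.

6

|λ₂/λ₁| = 1.50/3.28 = 0.45732
Need k ≥ ln(1e-2) / ln(0.45732) = -4.6052 / -0.7824 ≈ 5.886
Smallest integer k satisfying the bound: 6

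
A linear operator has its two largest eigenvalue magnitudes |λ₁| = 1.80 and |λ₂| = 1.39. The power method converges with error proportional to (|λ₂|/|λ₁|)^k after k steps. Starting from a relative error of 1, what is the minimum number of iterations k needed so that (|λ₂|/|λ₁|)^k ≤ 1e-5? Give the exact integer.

|λ₂/λ₁| = 1.39/1.80 = 0.77222
Need k ≥ ln(1e-5) / ln(0.77222) = -11.5129 / -0.2585 ≈ 44.540
Smallest integer k satisfying the bound: 45

45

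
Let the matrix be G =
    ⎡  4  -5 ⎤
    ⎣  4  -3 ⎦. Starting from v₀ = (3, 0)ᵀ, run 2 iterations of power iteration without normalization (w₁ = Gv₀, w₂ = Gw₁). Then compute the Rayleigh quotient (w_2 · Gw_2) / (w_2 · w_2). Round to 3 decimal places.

λ ≈ 1.000

w1 = Gv₀ = (12, 12)
w2 = Gw1 = (-12, 12)
Gw2 = (-108, -84)
w2·Gw2 = (-12)·(-108) + 12·(-84) = 288; w2·w2 = (-12)·(-12) + 12·12 = 288
λ ≈ 288/288 = 1.000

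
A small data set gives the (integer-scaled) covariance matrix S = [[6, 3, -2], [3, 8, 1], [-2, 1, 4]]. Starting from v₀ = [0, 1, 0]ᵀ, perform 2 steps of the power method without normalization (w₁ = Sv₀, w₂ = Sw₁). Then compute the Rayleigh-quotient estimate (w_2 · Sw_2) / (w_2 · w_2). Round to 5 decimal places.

w1 = Sv₀ = (3, 8, 1)
w2 = Sw1 = (40, 74, 6)
Sw2 = (450, 718, 18)
w2·Sw2 = 40·450 + 74·718 + 6·18 = 71240; w2·w2 = 40·40 + 74·74 + 6·6 = 7112
λ ≈ 71240/7112 = 10.01687

10.01687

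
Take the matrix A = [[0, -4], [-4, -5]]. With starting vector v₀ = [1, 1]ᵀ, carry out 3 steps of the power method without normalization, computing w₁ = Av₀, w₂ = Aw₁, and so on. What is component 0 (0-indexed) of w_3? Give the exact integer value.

w1 = Av₀ = (-4, -9)
w2 = Aw1 = (36, 61)
w3 = Aw2 = (-244, -449)
The requested component of w3 is -244.

-244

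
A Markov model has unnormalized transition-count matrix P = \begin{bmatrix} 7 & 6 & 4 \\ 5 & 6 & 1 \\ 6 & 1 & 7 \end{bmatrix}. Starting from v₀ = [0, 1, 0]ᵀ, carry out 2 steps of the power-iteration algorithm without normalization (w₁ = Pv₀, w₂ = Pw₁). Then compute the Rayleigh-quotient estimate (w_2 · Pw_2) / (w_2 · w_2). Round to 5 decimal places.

14.54304

w1 = Pv₀ = (6, 6, 1)
w2 = Pw1 = (82, 67, 49)
Pw2 = (1172, 861, 902)
w2·Pw2 = 82·1172 + 67·861 + 49·902 = 197989; w2·w2 = 82·82 + 67·67 + 49·49 = 13614
λ ≈ 197989/13614 = 14.54304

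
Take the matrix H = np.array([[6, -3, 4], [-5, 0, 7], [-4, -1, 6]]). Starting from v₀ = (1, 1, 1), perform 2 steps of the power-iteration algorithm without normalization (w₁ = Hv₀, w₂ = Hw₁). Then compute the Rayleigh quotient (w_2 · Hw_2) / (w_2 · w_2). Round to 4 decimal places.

8.8000

w1 = Hv₀ = (7, 2, 1)
w2 = Hw1 = (40, -28, -24)
Hw2 = (228, -368, -276)
w2·Hw2 = 40·228 + (-28)·(-368) + (-24)·(-276) = 26048; w2·w2 = 40·40 + (-28)·(-28) + (-24)·(-24) = 2960
λ ≈ 26048/2960 = 8.8000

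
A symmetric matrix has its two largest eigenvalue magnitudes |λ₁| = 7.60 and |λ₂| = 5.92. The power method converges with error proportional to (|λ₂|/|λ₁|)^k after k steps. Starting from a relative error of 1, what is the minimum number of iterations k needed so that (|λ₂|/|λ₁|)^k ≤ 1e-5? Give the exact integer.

47

|λ₂/λ₁| = 5.92/7.60 = 0.77895
Need k ≥ ln(1e-5) / ln(0.77895) = -11.5129 / -0.2498 ≈ 46.086
Smallest integer k satisfying the bound: 47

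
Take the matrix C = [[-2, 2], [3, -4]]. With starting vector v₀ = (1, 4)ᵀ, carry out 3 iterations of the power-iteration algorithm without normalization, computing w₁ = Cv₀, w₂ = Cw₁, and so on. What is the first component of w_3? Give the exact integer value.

w1 = Cv₀ = (6, -13)
w2 = Cw1 = (-38, 70)
w3 = Cw2 = (216, -394)
The requested component of w3 is 216.

216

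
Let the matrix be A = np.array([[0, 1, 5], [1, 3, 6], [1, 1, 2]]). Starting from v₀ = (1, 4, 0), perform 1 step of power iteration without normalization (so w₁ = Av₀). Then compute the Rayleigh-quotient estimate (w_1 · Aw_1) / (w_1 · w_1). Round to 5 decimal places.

w1 = Av₀ = (0·1 + 1·4 + 5·0; 1·1 + 3·4 + 6·0; 1·1 + 1·4 + 2·0) = (4, 13, 5)
Aw1 = (38, 73, 27)
w1·Aw1 = 4·38 + 13·73 + 5·27 = 1236; w1·w1 = 4·4 + 13·13 + 5·5 = 210
λ ≈ 1236/210 = 5.88571

5.88571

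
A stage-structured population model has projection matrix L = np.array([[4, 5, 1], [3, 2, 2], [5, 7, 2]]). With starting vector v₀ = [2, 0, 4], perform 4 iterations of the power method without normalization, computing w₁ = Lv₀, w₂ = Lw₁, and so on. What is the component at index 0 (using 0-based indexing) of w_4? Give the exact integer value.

w1 = Lv₀ = (4·2 + 5·0 + 1·4; 3·2 + 2·0 + 2·4; 5·2 + 7·0 + 2·4) = (12, 14, 18)
w2 = Lw1 = (4·12 + 5·14 + 1·18; 3·12 + 2·14 + 2·18; 5·12 + 7·14 + 2·18) = (136, 100, 194)
w3 = Lw2 = (1238, 996, 1768)
w4 = Lw3 = (11700, 9242, 16698)
The requested component of w4 is 11700.

11700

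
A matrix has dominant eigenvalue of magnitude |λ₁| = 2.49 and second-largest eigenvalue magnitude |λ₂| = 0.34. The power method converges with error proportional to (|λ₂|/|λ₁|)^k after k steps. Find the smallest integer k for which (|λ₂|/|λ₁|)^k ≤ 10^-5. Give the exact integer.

6

|λ₂/λ₁| = 0.34/2.49 = 0.13655
Need k ≥ ln(10^-5) / ln(0.13655) = -11.5129 / -1.9911 ≈ 5.782
Smallest integer k satisfying the bound: 6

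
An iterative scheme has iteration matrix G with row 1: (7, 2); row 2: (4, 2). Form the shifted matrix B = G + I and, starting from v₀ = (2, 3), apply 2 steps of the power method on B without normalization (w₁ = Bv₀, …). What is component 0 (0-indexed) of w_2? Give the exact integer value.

210

B = G + I has rows (8, 2); (4, 3)
w1 = Bv₀ = (8·2 + 2·3; 4·2 + 3·3) = (22, 17)
w2 = Bw1 = (8·22 + 2·17; 4·22 + 3·17) = (210, 139)
Requested component of w2: 210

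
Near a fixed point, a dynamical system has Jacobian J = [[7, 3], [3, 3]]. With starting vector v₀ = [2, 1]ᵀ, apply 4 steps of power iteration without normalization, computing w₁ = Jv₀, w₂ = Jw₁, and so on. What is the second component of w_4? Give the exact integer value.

w1 = Jv₀ = (7·2 + 3·1; 3·2 + 3·1) = (17, 9)
w2 = Jw1 = (7·17 + 3·9; 3·17 + 3·9) = (146, 78)
w3 = Jw2 = (1256, 672)
w4 = Jw3 = (10808, 5784)
The requested component of w4 is 5784.

5784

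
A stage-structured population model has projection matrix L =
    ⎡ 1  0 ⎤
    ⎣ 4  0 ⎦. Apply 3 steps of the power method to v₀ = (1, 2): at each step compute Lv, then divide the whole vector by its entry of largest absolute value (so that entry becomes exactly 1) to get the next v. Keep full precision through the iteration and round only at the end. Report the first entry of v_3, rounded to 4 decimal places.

Lv0 = (1.00000, 4.00000); divide by 4.00000 → v1 = (0.25000, 1.00000)
Lv1 = (0.25000, 1.00000); divide by 1.00000 → v2 = (0.25000, 1.00000)
Lv2 = (0.25000, 1.00000); divide by 1.00000 → v3 = (0.25000, 1.00000)
Requested entry of v3: 1/4 = 0.2500

0.2500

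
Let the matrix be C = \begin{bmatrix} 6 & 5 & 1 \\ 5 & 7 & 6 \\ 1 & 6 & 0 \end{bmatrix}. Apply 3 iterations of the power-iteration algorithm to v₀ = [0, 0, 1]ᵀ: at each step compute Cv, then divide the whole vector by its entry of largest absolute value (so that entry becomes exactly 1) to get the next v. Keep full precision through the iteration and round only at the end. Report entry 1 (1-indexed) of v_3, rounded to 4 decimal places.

Cv0 = (1.00000, 6.00000, 0.00000); divide by 6.00000 → v1 = (0.16667, 1.00000, 0.00000)
Cv1 = (6.00000, 7.83333, 6.16667); divide by 7.83333 → v2 = (0.76596, 1.00000, 0.78723)
Cv2 = (10.38298, 15.55319, 6.76596); divide by 15.55319 → v3 = (0.66758, 1.00000, 0.43502)
Requested entry of v3: 488/731 = 0.6676

0.6676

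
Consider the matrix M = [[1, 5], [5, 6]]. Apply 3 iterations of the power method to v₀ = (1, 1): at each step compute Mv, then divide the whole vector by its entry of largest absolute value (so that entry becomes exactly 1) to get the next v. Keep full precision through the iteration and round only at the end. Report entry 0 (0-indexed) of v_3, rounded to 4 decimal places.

Mv0 = (6.00000, 11.00000); divide by 11.00000 → v1 = (0.54545, 1.00000)
Mv1 = (5.54545, 8.72727); divide by 8.72727 → v2 = (0.63542, 1.00000)
Mv2 = (5.63542, 9.17708); divide by 9.17708 → v3 = (0.61407, 1.00000)
Requested entry of v3: 541/881 = 0.6141

0.6141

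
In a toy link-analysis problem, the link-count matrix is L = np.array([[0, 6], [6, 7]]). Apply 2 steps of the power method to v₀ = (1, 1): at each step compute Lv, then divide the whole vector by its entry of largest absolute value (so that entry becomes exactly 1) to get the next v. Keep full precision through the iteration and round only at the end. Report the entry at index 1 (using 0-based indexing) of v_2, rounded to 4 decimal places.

1.0000

Lv0 = (6.00000, 13.00000); divide by 13.00000 → v1 = (0.46154, 1.00000)
Lv1 = (6.00000, 9.76923); divide by 9.76923 → v2 = (0.61417, 1.00000)
Requested entry of v2: 127/127 = 1.0000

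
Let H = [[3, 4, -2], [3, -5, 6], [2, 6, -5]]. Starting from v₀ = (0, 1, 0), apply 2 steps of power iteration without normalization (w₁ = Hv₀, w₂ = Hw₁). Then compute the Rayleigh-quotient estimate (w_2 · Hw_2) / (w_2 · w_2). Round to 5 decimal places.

-11.23408

w1 = Hv₀ = (3·0 + 4·1 + (-2)·0; 3·0 + (-5)·1 + 6·0; 2·0 + 6·1 + (-5)·0) = (4, -5, 6)
w2 = Hw1 = (3·4 + 4·(-5) + (-2)·6; 3·4 + (-5)·(-5) + 6·6; 2·4 + 6·(-5) + (-5)·6) = (-20, 73, -52)
Hw2 = (336, -737, 658)
w2·Hw2 = (-20)·336 + 73·(-737) + (-52)·658 = -94737; w2·w2 = (-20)·(-20) + 73·73 + (-52)·(-52) = 8433
λ ≈ -94737/8433 = -11.23408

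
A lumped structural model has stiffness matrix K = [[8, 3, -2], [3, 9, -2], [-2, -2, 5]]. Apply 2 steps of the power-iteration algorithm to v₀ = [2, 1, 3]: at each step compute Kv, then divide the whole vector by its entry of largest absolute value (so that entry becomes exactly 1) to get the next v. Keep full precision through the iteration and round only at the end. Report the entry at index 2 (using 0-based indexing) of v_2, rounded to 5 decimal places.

Kv0 = (13.000000, 9.000000, 9.000000); divide by 13.000000 → v1 = (1.000000, 0.692308, 0.692308)
Kv1 = (8.692308, 7.846154, 0.076923); divide by 8.692308 → v2 = (1.000000, 0.902655, 0.008850)
Requested entry of v2: 1/113 = 0.00885

0.00885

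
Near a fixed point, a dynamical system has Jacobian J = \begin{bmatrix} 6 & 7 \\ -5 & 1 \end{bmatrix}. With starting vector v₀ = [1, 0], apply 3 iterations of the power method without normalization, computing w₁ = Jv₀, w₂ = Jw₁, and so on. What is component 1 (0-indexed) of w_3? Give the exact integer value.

-40

w1 = Jv₀ = (6·1 + 7·0; (-5)·1 + 1·0) = (6, -5)
w2 = Jw1 = (6·6 + 7·(-5); (-5)·6 + 1·(-5)) = (1, -35)
w3 = Jw2 = (-239, -40)
The requested component of w3 is -40.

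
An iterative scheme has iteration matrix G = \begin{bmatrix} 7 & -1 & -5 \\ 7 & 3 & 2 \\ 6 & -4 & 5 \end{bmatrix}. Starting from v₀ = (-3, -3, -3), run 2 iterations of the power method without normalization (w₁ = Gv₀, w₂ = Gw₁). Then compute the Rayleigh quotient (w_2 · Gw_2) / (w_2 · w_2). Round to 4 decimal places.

1.7538

w1 = Gv₀ = (7·(-3) + (-1)·(-3) + (-5)·(-3); 7·(-3) + 3·(-3) + 2·(-3); 6·(-3) + (-4)·(-3) + 5·(-3)) = (-3, -36, -21)
w2 = Gw1 = (7·(-3) + (-1)·(-36) + (-5)·(-21); 7·(-3) + 3·(-36) + 2·(-21); 6·(-3) + (-4)·(-36) + 5·(-21)) = (120, -171, 21)
Gw2 = (906, 369, 1509)
w2·Gw2 = 120·906 + (-171)·369 + 21·1509 = 77310; w2·w2 = 120·120 + (-171)·(-171) + 21·21 = 44082
λ ≈ 77310/44082 = 1.7538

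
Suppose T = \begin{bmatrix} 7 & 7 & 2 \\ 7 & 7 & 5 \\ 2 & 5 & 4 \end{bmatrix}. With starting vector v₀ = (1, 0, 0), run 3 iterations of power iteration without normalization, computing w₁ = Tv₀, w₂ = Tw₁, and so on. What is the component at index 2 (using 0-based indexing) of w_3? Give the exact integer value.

972

w1 = Tv₀ = (7·1 + 7·0 + 2·0; 7·1 + 7·0 + 5·0; 2·1 + 5·0 + 4·0) = (7, 7, 2)
w2 = Tw1 = (7·7 + 7·7 + 2·2; 7·7 + 7·7 + 5·2; 2·7 + 5·7 + 4·2) = (102, 108, 57)
w3 = Tw2 = (1584, 1755, 972)
The requested component of w3 is 972.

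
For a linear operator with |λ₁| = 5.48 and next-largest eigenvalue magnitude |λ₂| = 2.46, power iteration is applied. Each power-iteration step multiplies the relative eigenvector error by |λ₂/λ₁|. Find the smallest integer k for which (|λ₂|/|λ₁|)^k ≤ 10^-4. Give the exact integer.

12

|λ₂/λ₁| = 2.46/5.48 = 0.44891
Need k ≥ ln(10^-4) / ln(0.44891) = -9.2103 / -0.8009 ≈ 11.499
Smallest integer k satisfying the bound: 12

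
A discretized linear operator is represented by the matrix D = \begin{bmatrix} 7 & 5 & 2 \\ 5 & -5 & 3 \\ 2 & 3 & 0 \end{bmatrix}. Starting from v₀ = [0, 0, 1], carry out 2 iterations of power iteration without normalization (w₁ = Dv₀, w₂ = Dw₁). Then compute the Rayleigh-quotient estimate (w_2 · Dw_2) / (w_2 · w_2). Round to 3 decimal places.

5.246

w1 = Dv₀ = (7·0 + 5·0 + 2·1; 5·0 + (-5)·0 + 3·1; 2·0 + 3·0 + 0·1) = (2, 3, 0)
w2 = Dw1 = (7·2 + 5·3 + 2·0; 5·2 + (-5)·3 + 3·0; 2·2 + 3·3 + 0·0) = (29, -5, 13)
Dw2 = (204, 209, 43)
w2·Dw2 = 29·204 + (-5)·209 + 13·43 = 5430; w2·w2 = 29·29 + (-5)·(-5) + 13·13 = 1035
λ ≈ 5430/1035 = 5.246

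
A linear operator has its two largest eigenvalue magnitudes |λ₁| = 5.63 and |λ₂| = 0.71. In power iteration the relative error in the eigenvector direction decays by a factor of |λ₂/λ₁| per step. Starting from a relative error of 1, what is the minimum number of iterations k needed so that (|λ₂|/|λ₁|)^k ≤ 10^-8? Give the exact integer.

9

|λ₂/λ₁| = 0.71/5.63 = 0.12611
Need k ≥ ln(10^-8) / ln(0.12611) = -18.4207 / -2.0706 ≈ 8.896
Smallest integer k satisfying the bound: 9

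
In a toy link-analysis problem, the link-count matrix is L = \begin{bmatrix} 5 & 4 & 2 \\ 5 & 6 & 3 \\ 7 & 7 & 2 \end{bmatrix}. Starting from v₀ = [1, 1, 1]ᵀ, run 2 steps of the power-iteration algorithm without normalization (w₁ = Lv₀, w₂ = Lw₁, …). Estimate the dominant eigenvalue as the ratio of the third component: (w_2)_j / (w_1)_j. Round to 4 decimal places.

12.9375

w1 = Lv₀ = (5·1 + 4·1 + 2·1; 5·1 + 6·1 + 3·1; 7·1 + 7·1 + 2·1) = (11, 14, 16)
w2 = Lw1 = (5·11 + 4·14 + 2·16; 5·11 + 6·14 + 3·16; 7·11 + 7·14 + 2·16) = (143, 187, 207)
Ratio at component: 207 / 16 = 12.9375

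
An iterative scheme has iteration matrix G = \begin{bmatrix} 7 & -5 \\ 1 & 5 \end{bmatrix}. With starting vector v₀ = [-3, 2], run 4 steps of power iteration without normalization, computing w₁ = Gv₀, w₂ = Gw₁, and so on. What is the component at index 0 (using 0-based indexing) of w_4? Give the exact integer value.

w1 = Gv₀ = (-31, 7)
w2 = Gw1 = (-252, 4)
w3 = Gw2 = (-1784, -232)
w4 = Gw3 = (-11328, -2944)
The requested component of w4 is -11328.

-11328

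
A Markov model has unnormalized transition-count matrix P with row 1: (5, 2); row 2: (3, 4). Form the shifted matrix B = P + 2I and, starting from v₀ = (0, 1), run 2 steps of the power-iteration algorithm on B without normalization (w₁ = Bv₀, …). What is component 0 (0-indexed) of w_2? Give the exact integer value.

26

B = P + 2I has rows (7, 2); (3, 6)
w1 = Bv₀ = (7·0 + 2·1; 3·0 + 6·1) = (2, 6)
w2 = Bw1 = (7·2 + 2·6; 3·2 + 6·6) = (26, 42)
Requested component of w2: 26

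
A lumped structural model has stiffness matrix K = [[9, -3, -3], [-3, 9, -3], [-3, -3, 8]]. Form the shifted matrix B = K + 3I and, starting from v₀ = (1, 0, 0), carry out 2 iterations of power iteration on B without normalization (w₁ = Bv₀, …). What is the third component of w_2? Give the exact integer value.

-60

B = K + 3I has rows (12, -3, -3); (-3, 12, -3); (-3, -3, 11)
w1 = Bv₀ = (12, -3, -3)
w2 = Bw1 = (162, -63, -60)
Requested component of w2: -60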